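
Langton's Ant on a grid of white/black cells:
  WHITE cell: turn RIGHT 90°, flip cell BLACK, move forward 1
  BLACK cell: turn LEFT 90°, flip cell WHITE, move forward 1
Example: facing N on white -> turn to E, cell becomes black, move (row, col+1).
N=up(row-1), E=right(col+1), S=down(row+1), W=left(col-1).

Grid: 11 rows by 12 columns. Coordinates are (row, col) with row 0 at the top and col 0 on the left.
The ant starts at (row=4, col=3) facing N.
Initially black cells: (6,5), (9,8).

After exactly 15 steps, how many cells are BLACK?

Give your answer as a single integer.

Answer: 11

Derivation:
Step 1: on WHITE (4,3): turn R to E, flip to black, move to (4,4). |black|=3
Step 2: on WHITE (4,4): turn R to S, flip to black, move to (5,4). |black|=4
Step 3: on WHITE (5,4): turn R to W, flip to black, move to (5,3). |black|=5
Step 4: on WHITE (5,3): turn R to N, flip to black, move to (4,3). |black|=6
Step 5: on BLACK (4,3): turn L to W, flip to white, move to (4,2). |black|=5
Step 6: on WHITE (4,2): turn R to N, flip to black, move to (3,2). |black|=6
Step 7: on WHITE (3,2): turn R to E, flip to black, move to (3,3). |black|=7
Step 8: on WHITE (3,3): turn R to S, flip to black, move to (4,3). |black|=8
Step 9: on WHITE (4,3): turn R to W, flip to black, move to (4,2). |black|=9
Step 10: on BLACK (4,2): turn L to S, flip to white, move to (5,2). |black|=8
Step 11: on WHITE (5,2): turn R to W, flip to black, move to (5,1). |black|=9
Step 12: on WHITE (5,1): turn R to N, flip to black, move to (4,1). |black|=10
Step 13: on WHITE (4,1): turn R to E, flip to black, move to (4,2). |black|=11
Step 14: on WHITE (4,2): turn R to S, flip to black, move to (5,2). |black|=12
Step 15: on BLACK (5,2): turn L to E, flip to white, move to (5,3). |black|=11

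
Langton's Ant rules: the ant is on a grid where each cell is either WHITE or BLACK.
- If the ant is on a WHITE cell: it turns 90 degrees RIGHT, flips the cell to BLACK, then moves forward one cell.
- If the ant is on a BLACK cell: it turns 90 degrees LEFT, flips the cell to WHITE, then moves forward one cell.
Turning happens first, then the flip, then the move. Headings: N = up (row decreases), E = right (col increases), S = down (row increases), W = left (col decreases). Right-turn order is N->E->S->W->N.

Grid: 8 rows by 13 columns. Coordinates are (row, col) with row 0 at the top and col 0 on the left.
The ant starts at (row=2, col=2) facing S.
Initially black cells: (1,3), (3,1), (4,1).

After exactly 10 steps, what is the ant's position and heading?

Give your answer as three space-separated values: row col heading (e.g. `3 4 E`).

Answer: 1 3 N

Derivation:
Step 1: on WHITE (2,2): turn R to W, flip to black, move to (2,1). |black|=4
Step 2: on WHITE (2,1): turn R to N, flip to black, move to (1,1). |black|=5
Step 3: on WHITE (1,1): turn R to E, flip to black, move to (1,2). |black|=6
Step 4: on WHITE (1,2): turn R to S, flip to black, move to (2,2). |black|=7
Step 5: on BLACK (2,2): turn L to E, flip to white, move to (2,3). |black|=6
Step 6: on WHITE (2,3): turn R to S, flip to black, move to (3,3). |black|=7
Step 7: on WHITE (3,3): turn R to W, flip to black, move to (3,2). |black|=8
Step 8: on WHITE (3,2): turn R to N, flip to black, move to (2,2). |black|=9
Step 9: on WHITE (2,2): turn R to E, flip to black, move to (2,3). |black|=10
Step 10: on BLACK (2,3): turn L to N, flip to white, move to (1,3). |black|=9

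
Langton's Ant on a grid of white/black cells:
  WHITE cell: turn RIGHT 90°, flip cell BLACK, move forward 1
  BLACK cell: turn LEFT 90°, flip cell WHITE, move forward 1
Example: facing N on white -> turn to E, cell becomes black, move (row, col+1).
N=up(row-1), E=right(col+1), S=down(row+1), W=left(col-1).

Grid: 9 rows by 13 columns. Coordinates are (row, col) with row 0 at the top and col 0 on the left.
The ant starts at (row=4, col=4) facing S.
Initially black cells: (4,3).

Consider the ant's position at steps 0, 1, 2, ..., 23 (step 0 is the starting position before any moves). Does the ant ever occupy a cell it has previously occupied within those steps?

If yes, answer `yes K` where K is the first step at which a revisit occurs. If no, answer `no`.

Answer: yes 5

Derivation:
Step 1: on WHITE (4,4): turn R to W, flip to black, move to (4,3). |black|=2 — new cell
Step 2: on BLACK (4,3): turn L to S, flip to white, move to (5,3). |black|=1 — new cell
Step 3: on WHITE (5,3): turn R to W, flip to black, move to (5,2). |black|=2 — new cell
Step 4: on WHITE (5,2): turn R to N, flip to black, move to (4,2). |black|=3 — new cell
Step 5: on WHITE (4,2): turn R to E, flip to black, move to (4,3). |black|=4 — REVISIT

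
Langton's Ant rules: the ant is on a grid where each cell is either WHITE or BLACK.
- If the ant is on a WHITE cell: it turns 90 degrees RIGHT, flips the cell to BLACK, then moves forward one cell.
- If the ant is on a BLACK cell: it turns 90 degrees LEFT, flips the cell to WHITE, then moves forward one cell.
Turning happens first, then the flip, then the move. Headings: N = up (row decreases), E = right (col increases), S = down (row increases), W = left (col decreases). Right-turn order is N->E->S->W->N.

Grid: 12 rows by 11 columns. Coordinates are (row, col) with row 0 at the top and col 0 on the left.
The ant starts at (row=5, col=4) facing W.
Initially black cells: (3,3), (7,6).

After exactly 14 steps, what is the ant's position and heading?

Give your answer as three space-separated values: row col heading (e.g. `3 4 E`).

Answer: 6 5 E

Derivation:
Step 1: on WHITE (5,4): turn R to N, flip to black, move to (4,4). |black|=3
Step 2: on WHITE (4,4): turn R to E, flip to black, move to (4,5). |black|=4
Step 3: on WHITE (4,5): turn R to S, flip to black, move to (5,5). |black|=5
Step 4: on WHITE (5,5): turn R to W, flip to black, move to (5,4). |black|=6
Step 5: on BLACK (5,4): turn L to S, flip to white, move to (6,4). |black|=5
Step 6: on WHITE (6,4): turn R to W, flip to black, move to (6,3). |black|=6
Step 7: on WHITE (6,3): turn R to N, flip to black, move to (5,3). |black|=7
Step 8: on WHITE (5,3): turn R to E, flip to black, move to (5,4). |black|=8
Step 9: on WHITE (5,4): turn R to S, flip to black, move to (6,4). |black|=9
Step 10: on BLACK (6,4): turn L to E, flip to white, move to (6,5). |black|=8
Step 11: on WHITE (6,5): turn R to S, flip to black, move to (7,5). |black|=9
Step 12: on WHITE (7,5): turn R to W, flip to black, move to (7,4). |black|=10
Step 13: on WHITE (7,4): turn R to N, flip to black, move to (6,4). |black|=11
Step 14: on WHITE (6,4): turn R to E, flip to black, move to (6,5). |black|=12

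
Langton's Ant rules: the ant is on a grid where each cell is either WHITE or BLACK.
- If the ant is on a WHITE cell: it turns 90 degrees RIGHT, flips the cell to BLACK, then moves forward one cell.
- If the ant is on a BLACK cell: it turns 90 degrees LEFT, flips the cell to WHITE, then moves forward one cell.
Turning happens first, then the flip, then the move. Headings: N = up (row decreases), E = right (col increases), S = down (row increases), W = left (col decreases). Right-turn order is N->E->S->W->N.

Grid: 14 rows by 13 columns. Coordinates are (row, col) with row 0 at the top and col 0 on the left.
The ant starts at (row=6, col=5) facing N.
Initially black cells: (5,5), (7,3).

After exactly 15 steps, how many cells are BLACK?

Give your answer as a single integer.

Answer: 11

Derivation:
Step 1: on WHITE (6,5): turn R to E, flip to black, move to (6,6). |black|=3
Step 2: on WHITE (6,6): turn R to S, flip to black, move to (7,6). |black|=4
Step 3: on WHITE (7,6): turn R to W, flip to black, move to (7,5). |black|=5
Step 4: on WHITE (7,5): turn R to N, flip to black, move to (6,5). |black|=6
Step 5: on BLACK (6,5): turn L to W, flip to white, move to (6,4). |black|=5
Step 6: on WHITE (6,4): turn R to N, flip to black, move to (5,4). |black|=6
Step 7: on WHITE (5,4): turn R to E, flip to black, move to (5,5). |black|=7
Step 8: on BLACK (5,5): turn L to N, flip to white, move to (4,5). |black|=6
Step 9: on WHITE (4,5): turn R to E, flip to black, move to (4,6). |black|=7
Step 10: on WHITE (4,6): turn R to S, flip to black, move to (5,6). |black|=8
Step 11: on WHITE (5,6): turn R to W, flip to black, move to (5,5). |black|=9
Step 12: on WHITE (5,5): turn R to N, flip to black, move to (4,5). |black|=10
Step 13: on BLACK (4,5): turn L to W, flip to white, move to (4,4). |black|=9
Step 14: on WHITE (4,4): turn R to N, flip to black, move to (3,4). |black|=10
Step 15: on WHITE (3,4): turn R to E, flip to black, move to (3,5). |black|=11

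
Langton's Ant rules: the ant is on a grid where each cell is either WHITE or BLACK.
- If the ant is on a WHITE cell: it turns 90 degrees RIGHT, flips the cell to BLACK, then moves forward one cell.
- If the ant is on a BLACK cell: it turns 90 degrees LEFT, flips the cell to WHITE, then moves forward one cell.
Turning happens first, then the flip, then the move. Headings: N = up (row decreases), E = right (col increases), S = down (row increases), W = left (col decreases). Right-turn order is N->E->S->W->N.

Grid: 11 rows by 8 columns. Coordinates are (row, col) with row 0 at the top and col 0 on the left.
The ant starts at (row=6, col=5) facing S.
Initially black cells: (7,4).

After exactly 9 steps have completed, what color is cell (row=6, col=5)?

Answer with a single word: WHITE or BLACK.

Step 1: on WHITE (6,5): turn R to W, flip to black, move to (6,4). |black|=2
Step 2: on WHITE (6,4): turn R to N, flip to black, move to (5,4). |black|=3
Step 3: on WHITE (5,4): turn R to E, flip to black, move to (5,5). |black|=4
Step 4: on WHITE (5,5): turn R to S, flip to black, move to (6,5). |black|=5
Step 5: on BLACK (6,5): turn L to E, flip to white, move to (6,6). |black|=4
Step 6: on WHITE (6,6): turn R to S, flip to black, move to (7,6). |black|=5
Step 7: on WHITE (7,6): turn R to W, flip to black, move to (7,5). |black|=6
Step 8: on WHITE (7,5): turn R to N, flip to black, move to (6,5). |black|=7
Step 9: on WHITE (6,5): turn R to E, flip to black, move to (6,6). |black|=8

Answer: BLACK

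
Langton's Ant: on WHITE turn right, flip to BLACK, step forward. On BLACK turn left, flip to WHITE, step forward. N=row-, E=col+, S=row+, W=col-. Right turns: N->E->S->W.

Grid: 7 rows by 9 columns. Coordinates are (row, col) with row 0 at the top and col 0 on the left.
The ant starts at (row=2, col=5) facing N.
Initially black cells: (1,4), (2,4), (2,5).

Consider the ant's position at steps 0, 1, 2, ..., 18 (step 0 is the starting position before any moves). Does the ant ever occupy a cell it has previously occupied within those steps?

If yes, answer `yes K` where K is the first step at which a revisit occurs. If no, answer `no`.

Answer: yes 5

Derivation:
Step 1: on BLACK (2,5): turn L to W, flip to white, move to (2,4). |black|=2 — new cell
Step 2: on BLACK (2,4): turn L to S, flip to white, move to (3,4). |black|=1 — new cell
Step 3: on WHITE (3,4): turn R to W, flip to black, move to (3,3). |black|=2 — new cell
Step 4: on WHITE (3,3): turn R to N, flip to black, move to (2,3). |black|=3 — new cell
Step 5: on WHITE (2,3): turn R to E, flip to black, move to (2,4). |black|=4 — REVISIT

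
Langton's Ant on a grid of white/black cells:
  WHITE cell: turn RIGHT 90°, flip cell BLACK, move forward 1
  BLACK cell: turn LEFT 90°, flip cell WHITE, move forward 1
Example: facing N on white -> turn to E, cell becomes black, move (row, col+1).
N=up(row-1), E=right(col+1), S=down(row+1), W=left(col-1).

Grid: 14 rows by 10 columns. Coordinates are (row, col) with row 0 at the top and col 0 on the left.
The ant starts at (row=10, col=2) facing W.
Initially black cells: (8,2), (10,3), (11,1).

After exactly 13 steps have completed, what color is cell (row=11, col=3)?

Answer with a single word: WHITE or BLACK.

Step 1: on WHITE (10,2): turn R to N, flip to black, move to (9,2). |black|=4
Step 2: on WHITE (9,2): turn R to E, flip to black, move to (9,3). |black|=5
Step 3: on WHITE (9,3): turn R to S, flip to black, move to (10,3). |black|=6
Step 4: on BLACK (10,3): turn L to E, flip to white, move to (10,4). |black|=5
Step 5: on WHITE (10,4): turn R to S, flip to black, move to (11,4). |black|=6
Step 6: on WHITE (11,4): turn R to W, flip to black, move to (11,3). |black|=7
Step 7: on WHITE (11,3): turn R to N, flip to black, move to (10,3). |black|=8
Step 8: on WHITE (10,3): turn R to E, flip to black, move to (10,4). |black|=9
Step 9: on BLACK (10,4): turn L to N, flip to white, move to (9,4). |black|=8
Step 10: on WHITE (9,4): turn R to E, flip to black, move to (9,5). |black|=9
Step 11: on WHITE (9,5): turn R to S, flip to black, move to (10,5). |black|=10
Step 12: on WHITE (10,5): turn R to W, flip to black, move to (10,4). |black|=11
Step 13: on WHITE (10,4): turn R to N, flip to black, move to (9,4). |black|=12

Answer: BLACK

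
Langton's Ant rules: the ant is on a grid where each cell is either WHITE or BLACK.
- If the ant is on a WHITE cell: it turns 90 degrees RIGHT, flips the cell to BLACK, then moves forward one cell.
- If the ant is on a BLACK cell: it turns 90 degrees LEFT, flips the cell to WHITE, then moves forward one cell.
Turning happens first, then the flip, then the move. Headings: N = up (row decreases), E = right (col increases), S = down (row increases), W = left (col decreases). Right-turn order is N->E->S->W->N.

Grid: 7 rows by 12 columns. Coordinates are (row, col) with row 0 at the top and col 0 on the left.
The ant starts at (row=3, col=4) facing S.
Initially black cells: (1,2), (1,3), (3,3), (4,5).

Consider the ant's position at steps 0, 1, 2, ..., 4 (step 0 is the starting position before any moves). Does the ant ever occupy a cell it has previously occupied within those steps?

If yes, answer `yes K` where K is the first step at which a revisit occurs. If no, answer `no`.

Step 1: on WHITE (3,4): turn R to W, flip to black, move to (3,3). |black|=5 — new cell
Step 2: on BLACK (3,3): turn L to S, flip to white, move to (4,3). |black|=4 — new cell
Step 3: on WHITE (4,3): turn R to W, flip to black, move to (4,2). |black|=5 — new cell
Step 4: on WHITE (4,2): turn R to N, flip to black, move to (3,2). |black|=6 — new cell
No revisit within 4 steps.

Answer: no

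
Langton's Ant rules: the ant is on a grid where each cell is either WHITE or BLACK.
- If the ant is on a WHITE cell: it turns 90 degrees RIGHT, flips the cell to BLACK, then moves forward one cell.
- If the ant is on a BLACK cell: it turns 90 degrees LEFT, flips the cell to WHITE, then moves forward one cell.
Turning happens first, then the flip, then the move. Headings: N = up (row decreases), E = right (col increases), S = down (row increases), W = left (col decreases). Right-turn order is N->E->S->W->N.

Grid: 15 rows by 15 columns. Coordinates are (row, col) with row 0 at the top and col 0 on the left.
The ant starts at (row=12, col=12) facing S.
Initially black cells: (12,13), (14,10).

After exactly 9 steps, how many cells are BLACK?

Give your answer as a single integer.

Step 1: on WHITE (12,12): turn R to W, flip to black, move to (12,11). |black|=3
Step 2: on WHITE (12,11): turn R to N, flip to black, move to (11,11). |black|=4
Step 3: on WHITE (11,11): turn R to E, flip to black, move to (11,12). |black|=5
Step 4: on WHITE (11,12): turn R to S, flip to black, move to (12,12). |black|=6
Step 5: on BLACK (12,12): turn L to E, flip to white, move to (12,13). |black|=5
Step 6: on BLACK (12,13): turn L to N, flip to white, move to (11,13). |black|=4
Step 7: on WHITE (11,13): turn R to E, flip to black, move to (11,14). |black|=5
Step 8: on WHITE (11,14): turn R to S, flip to black, move to (12,14). |black|=6
Step 9: on WHITE (12,14): turn R to W, flip to black, move to (12,13). |black|=7

Answer: 7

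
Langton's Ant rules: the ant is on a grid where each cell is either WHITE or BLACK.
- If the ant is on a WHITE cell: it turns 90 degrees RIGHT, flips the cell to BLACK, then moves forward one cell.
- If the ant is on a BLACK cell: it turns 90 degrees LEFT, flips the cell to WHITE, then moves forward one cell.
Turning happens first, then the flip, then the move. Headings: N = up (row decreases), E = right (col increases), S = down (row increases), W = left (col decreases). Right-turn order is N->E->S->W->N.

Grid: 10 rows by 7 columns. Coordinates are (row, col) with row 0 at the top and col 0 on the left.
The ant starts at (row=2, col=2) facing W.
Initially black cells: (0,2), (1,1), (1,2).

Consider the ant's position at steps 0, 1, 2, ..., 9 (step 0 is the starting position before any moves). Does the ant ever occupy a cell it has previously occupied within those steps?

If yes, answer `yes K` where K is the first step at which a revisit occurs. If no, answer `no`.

Answer: yes 6

Derivation:
Step 1: on WHITE (2,2): turn R to N, flip to black, move to (1,2). |black|=4 — new cell
Step 2: on BLACK (1,2): turn L to W, flip to white, move to (1,1). |black|=3 — new cell
Step 3: on BLACK (1,1): turn L to S, flip to white, move to (2,1). |black|=2 — new cell
Step 4: on WHITE (2,1): turn R to W, flip to black, move to (2,0). |black|=3 — new cell
Step 5: on WHITE (2,0): turn R to N, flip to black, move to (1,0). |black|=4 — new cell
Step 6: on WHITE (1,0): turn R to E, flip to black, move to (1,1). |black|=5 — REVISIT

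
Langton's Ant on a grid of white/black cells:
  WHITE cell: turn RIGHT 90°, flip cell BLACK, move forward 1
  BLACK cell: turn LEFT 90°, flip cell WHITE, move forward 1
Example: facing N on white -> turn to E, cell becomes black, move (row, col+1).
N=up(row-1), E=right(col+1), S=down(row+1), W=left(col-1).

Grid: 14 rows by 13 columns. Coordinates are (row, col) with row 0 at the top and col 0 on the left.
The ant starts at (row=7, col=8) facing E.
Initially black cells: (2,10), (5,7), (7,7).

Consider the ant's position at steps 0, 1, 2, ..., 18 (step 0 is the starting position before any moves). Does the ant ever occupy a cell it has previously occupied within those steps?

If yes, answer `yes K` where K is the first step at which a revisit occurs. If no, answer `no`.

Answer: yes 7

Derivation:
Step 1: on WHITE (7,8): turn R to S, flip to black, move to (8,8). |black|=4 — new cell
Step 2: on WHITE (8,8): turn R to W, flip to black, move to (8,7). |black|=5 — new cell
Step 3: on WHITE (8,7): turn R to N, flip to black, move to (7,7). |black|=6 — new cell
Step 4: on BLACK (7,7): turn L to W, flip to white, move to (7,6). |black|=5 — new cell
Step 5: on WHITE (7,6): turn R to N, flip to black, move to (6,6). |black|=6 — new cell
Step 6: on WHITE (6,6): turn R to E, flip to black, move to (6,7). |black|=7 — new cell
Step 7: on WHITE (6,7): turn R to S, flip to black, move to (7,7). |black|=8 — REVISIT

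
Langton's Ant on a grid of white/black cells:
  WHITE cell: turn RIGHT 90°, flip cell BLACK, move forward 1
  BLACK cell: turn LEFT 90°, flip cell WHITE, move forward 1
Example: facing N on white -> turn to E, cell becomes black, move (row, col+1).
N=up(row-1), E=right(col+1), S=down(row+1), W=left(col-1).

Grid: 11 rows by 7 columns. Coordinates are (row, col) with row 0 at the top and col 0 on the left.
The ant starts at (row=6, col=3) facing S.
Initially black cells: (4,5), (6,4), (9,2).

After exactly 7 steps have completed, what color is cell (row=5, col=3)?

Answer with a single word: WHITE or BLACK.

Step 1: on WHITE (6,3): turn R to W, flip to black, move to (6,2). |black|=4
Step 2: on WHITE (6,2): turn R to N, flip to black, move to (5,2). |black|=5
Step 3: on WHITE (5,2): turn R to E, flip to black, move to (5,3). |black|=6
Step 4: on WHITE (5,3): turn R to S, flip to black, move to (6,3). |black|=7
Step 5: on BLACK (6,3): turn L to E, flip to white, move to (6,4). |black|=6
Step 6: on BLACK (6,4): turn L to N, flip to white, move to (5,4). |black|=5
Step 7: on WHITE (5,4): turn R to E, flip to black, move to (5,5). |black|=6

Answer: BLACK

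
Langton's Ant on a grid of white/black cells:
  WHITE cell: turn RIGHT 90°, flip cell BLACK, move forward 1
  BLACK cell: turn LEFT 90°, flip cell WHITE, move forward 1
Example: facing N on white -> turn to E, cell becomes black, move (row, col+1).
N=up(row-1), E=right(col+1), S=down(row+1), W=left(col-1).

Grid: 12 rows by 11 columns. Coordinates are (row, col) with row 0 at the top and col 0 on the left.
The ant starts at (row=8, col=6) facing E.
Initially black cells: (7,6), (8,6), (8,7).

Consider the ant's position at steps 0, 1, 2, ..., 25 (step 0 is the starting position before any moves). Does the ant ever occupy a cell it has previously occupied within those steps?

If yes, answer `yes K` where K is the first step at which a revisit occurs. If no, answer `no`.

Step 1: on BLACK (8,6): turn L to N, flip to white, move to (7,6). |black|=2 — new cell
Step 2: on BLACK (7,6): turn L to W, flip to white, move to (7,5). |black|=1 — new cell
Step 3: on WHITE (7,5): turn R to N, flip to black, move to (6,5). |black|=2 — new cell
Step 4: on WHITE (6,5): turn R to E, flip to black, move to (6,6). |black|=3 — new cell
Step 5: on WHITE (6,6): turn R to S, flip to black, move to (7,6). |black|=4 — REVISIT

Answer: yes 5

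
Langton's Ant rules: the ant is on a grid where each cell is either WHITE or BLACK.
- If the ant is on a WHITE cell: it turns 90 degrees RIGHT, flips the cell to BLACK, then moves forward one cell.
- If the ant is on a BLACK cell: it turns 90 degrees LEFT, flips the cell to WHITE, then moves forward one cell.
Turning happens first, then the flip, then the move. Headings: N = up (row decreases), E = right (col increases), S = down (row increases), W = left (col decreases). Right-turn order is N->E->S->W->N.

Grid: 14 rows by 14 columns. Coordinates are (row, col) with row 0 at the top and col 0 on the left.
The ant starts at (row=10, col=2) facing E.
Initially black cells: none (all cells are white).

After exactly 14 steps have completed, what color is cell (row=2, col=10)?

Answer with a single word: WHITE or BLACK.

Answer: WHITE

Derivation:
Step 1: on WHITE (10,2): turn R to S, flip to black, move to (11,2). |black|=1
Step 2: on WHITE (11,2): turn R to W, flip to black, move to (11,1). |black|=2
Step 3: on WHITE (11,1): turn R to N, flip to black, move to (10,1). |black|=3
Step 4: on WHITE (10,1): turn R to E, flip to black, move to (10,2). |black|=4
Step 5: on BLACK (10,2): turn L to N, flip to white, move to (9,2). |black|=3
Step 6: on WHITE (9,2): turn R to E, flip to black, move to (9,3). |black|=4
Step 7: on WHITE (9,3): turn R to S, flip to black, move to (10,3). |black|=5
Step 8: on WHITE (10,3): turn R to W, flip to black, move to (10,2). |black|=6
Step 9: on WHITE (10,2): turn R to N, flip to black, move to (9,2). |black|=7
Step 10: on BLACK (9,2): turn L to W, flip to white, move to (9,1). |black|=6
Step 11: on WHITE (9,1): turn R to N, flip to black, move to (8,1). |black|=7
Step 12: on WHITE (8,1): turn R to E, flip to black, move to (8,2). |black|=8
Step 13: on WHITE (8,2): turn R to S, flip to black, move to (9,2). |black|=9
Step 14: on WHITE (9,2): turn R to W, flip to black, move to (9,1). |black|=10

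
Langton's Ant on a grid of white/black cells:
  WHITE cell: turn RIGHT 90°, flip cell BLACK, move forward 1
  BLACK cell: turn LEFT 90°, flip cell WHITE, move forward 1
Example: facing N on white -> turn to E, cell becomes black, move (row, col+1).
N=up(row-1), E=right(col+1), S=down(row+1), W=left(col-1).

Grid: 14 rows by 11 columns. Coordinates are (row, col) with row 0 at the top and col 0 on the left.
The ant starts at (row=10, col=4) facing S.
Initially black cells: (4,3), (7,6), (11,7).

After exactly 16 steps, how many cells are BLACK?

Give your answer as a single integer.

Step 1: on WHITE (10,4): turn R to W, flip to black, move to (10,3). |black|=4
Step 2: on WHITE (10,3): turn R to N, flip to black, move to (9,3). |black|=5
Step 3: on WHITE (9,3): turn R to E, flip to black, move to (9,4). |black|=6
Step 4: on WHITE (9,4): turn R to S, flip to black, move to (10,4). |black|=7
Step 5: on BLACK (10,4): turn L to E, flip to white, move to (10,5). |black|=6
Step 6: on WHITE (10,5): turn R to S, flip to black, move to (11,5). |black|=7
Step 7: on WHITE (11,5): turn R to W, flip to black, move to (11,4). |black|=8
Step 8: on WHITE (11,4): turn R to N, flip to black, move to (10,4). |black|=9
Step 9: on WHITE (10,4): turn R to E, flip to black, move to (10,5). |black|=10
Step 10: on BLACK (10,5): turn L to N, flip to white, move to (9,5). |black|=9
Step 11: on WHITE (9,5): turn R to E, flip to black, move to (9,6). |black|=10
Step 12: on WHITE (9,6): turn R to S, flip to black, move to (10,6). |black|=11
Step 13: on WHITE (10,6): turn R to W, flip to black, move to (10,5). |black|=12
Step 14: on WHITE (10,5): turn R to N, flip to black, move to (9,5). |black|=13
Step 15: on BLACK (9,5): turn L to W, flip to white, move to (9,4). |black|=12
Step 16: on BLACK (9,4): turn L to S, flip to white, move to (10,4). |black|=11

Answer: 11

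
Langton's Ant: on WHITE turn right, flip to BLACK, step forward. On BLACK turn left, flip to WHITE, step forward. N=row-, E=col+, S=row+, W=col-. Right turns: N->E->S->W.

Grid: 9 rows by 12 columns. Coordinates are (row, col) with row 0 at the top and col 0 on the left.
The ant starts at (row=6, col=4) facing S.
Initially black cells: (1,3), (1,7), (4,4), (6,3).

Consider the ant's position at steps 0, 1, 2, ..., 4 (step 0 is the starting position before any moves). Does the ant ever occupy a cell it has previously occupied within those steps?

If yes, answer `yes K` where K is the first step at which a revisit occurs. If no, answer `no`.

Answer: no

Derivation:
Step 1: on WHITE (6,4): turn R to W, flip to black, move to (6,3). |black|=5 — new cell
Step 2: on BLACK (6,3): turn L to S, flip to white, move to (7,3). |black|=4 — new cell
Step 3: on WHITE (7,3): turn R to W, flip to black, move to (7,2). |black|=5 — new cell
Step 4: on WHITE (7,2): turn R to N, flip to black, move to (6,2). |black|=6 — new cell
No revisit within 4 steps.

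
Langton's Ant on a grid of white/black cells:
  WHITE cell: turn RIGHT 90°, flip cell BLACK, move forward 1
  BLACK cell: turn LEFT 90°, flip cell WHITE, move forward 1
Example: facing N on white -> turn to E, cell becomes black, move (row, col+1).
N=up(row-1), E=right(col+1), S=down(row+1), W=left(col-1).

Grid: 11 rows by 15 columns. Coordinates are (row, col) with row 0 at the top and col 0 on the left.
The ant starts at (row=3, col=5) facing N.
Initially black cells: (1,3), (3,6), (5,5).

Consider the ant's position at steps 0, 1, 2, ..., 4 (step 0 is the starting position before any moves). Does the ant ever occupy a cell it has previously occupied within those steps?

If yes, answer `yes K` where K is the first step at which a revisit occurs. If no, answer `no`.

Answer: no

Derivation:
Step 1: on WHITE (3,5): turn R to E, flip to black, move to (3,6). |black|=4 — new cell
Step 2: on BLACK (3,6): turn L to N, flip to white, move to (2,6). |black|=3 — new cell
Step 3: on WHITE (2,6): turn R to E, flip to black, move to (2,7). |black|=4 — new cell
Step 4: on WHITE (2,7): turn R to S, flip to black, move to (3,7). |black|=5 — new cell
No revisit within 4 steps.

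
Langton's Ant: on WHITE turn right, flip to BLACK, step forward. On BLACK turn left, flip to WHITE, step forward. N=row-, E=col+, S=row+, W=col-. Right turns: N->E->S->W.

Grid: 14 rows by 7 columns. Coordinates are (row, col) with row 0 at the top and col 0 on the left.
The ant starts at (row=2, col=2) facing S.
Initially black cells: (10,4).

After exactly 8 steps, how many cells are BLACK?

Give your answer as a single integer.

Step 1: on WHITE (2,2): turn R to W, flip to black, move to (2,1). |black|=2
Step 2: on WHITE (2,1): turn R to N, flip to black, move to (1,1). |black|=3
Step 3: on WHITE (1,1): turn R to E, flip to black, move to (1,2). |black|=4
Step 4: on WHITE (1,2): turn R to S, flip to black, move to (2,2). |black|=5
Step 5: on BLACK (2,2): turn L to E, flip to white, move to (2,3). |black|=4
Step 6: on WHITE (2,3): turn R to S, flip to black, move to (3,3). |black|=5
Step 7: on WHITE (3,3): turn R to W, flip to black, move to (3,2). |black|=6
Step 8: on WHITE (3,2): turn R to N, flip to black, move to (2,2). |black|=7

Answer: 7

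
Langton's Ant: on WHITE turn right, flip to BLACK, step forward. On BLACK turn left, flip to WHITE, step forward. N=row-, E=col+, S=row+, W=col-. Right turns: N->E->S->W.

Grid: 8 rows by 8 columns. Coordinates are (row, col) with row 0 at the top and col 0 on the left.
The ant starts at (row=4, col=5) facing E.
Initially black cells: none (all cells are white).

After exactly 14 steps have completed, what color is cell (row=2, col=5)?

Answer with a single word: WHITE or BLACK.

Step 1: on WHITE (4,5): turn R to S, flip to black, move to (5,5). |black|=1
Step 2: on WHITE (5,5): turn R to W, flip to black, move to (5,4). |black|=2
Step 3: on WHITE (5,4): turn R to N, flip to black, move to (4,4). |black|=3
Step 4: on WHITE (4,4): turn R to E, flip to black, move to (4,5). |black|=4
Step 5: on BLACK (4,5): turn L to N, flip to white, move to (3,5). |black|=3
Step 6: on WHITE (3,5): turn R to E, flip to black, move to (3,6). |black|=4
Step 7: on WHITE (3,6): turn R to S, flip to black, move to (4,6). |black|=5
Step 8: on WHITE (4,6): turn R to W, flip to black, move to (4,5). |black|=6
Step 9: on WHITE (4,5): turn R to N, flip to black, move to (3,5). |black|=7
Step 10: on BLACK (3,5): turn L to W, flip to white, move to (3,4). |black|=6
Step 11: on WHITE (3,4): turn R to N, flip to black, move to (2,4). |black|=7
Step 12: on WHITE (2,4): turn R to E, flip to black, move to (2,5). |black|=8
Step 13: on WHITE (2,5): turn R to S, flip to black, move to (3,5). |black|=9
Step 14: on WHITE (3,5): turn R to W, flip to black, move to (3,4). |black|=10

Answer: BLACK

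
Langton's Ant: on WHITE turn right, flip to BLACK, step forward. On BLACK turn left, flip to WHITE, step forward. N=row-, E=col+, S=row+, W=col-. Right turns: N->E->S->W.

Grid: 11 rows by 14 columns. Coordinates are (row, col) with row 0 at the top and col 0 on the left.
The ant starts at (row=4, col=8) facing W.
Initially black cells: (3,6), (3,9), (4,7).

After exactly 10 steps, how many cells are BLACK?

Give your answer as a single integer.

Answer: 9

Derivation:
Step 1: on WHITE (4,8): turn R to N, flip to black, move to (3,8). |black|=4
Step 2: on WHITE (3,8): turn R to E, flip to black, move to (3,9). |black|=5
Step 3: on BLACK (3,9): turn L to N, flip to white, move to (2,9). |black|=4
Step 4: on WHITE (2,9): turn R to E, flip to black, move to (2,10). |black|=5
Step 5: on WHITE (2,10): turn R to S, flip to black, move to (3,10). |black|=6
Step 6: on WHITE (3,10): turn R to W, flip to black, move to (3,9). |black|=7
Step 7: on WHITE (3,9): turn R to N, flip to black, move to (2,9). |black|=8
Step 8: on BLACK (2,9): turn L to W, flip to white, move to (2,8). |black|=7
Step 9: on WHITE (2,8): turn R to N, flip to black, move to (1,8). |black|=8
Step 10: on WHITE (1,8): turn R to E, flip to black, move to (1,9). |black|=9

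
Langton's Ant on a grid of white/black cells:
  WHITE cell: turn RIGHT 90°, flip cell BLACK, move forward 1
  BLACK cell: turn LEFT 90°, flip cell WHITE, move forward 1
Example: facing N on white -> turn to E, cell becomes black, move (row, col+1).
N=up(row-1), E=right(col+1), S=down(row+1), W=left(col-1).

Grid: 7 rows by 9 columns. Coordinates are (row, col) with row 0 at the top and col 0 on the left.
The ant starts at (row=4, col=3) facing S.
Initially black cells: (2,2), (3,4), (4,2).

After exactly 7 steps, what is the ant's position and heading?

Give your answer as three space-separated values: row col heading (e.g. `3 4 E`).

Answer: 5 3 E

Derivation:
Step 1: on WHITE (4,3): turn R to W, flip to black, move to (4,2). |black|=4
Step 2: on BLACK (4,2): turn L to S, flip to white, move to (5,2). |black|=3
Step 3: on WHITE (5,2): turn R to W, flip to black, move to (5,1). |black|=4
Step 4: on WHITE (5,1): turn R to N, flip to black, move to (4,1). |black|=5
Step 5: on WHITE (4,1): turn R to E, flip to black, move to (4,2). |black|=6
Step 6: on WHITE (4,2): turn R to S, flip to black, move to (5,2). |black|=7
Step 7: on BLACK (5,2): turn L to E, flip to white, move to (5,3). |black|=6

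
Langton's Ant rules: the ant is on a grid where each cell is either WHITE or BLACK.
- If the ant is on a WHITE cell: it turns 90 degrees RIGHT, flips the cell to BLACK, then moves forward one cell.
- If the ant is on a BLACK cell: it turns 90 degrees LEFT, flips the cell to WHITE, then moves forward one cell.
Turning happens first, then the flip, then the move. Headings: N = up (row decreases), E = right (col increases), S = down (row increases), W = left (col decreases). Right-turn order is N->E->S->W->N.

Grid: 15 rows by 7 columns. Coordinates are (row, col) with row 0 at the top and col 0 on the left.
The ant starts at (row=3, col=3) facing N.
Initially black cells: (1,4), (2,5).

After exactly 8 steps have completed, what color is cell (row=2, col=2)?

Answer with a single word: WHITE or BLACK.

Answer: BLACK

Derivation:
Step 1: on WHITE (3,3): turn R to E, flip to black, move to (3,4). |black|=3
Step 2: on WHITE (3,4): turn R to S, flip to black, move to (4,4). |black|=4
Step 3: on WHITE (4,4): turn R to W, flip to black, move to (4,3). |black|=5
Step 4: on WHITE (4,3): turn R to N, flip to black, move to (3,3). |black|=6
Step 5: on BLACK (3,3): turn L to W, flip to white, move to (3,2). |black|=5
Step 6: on WHITE (3,2): turn R to N, flip to black, move to (2,2). |black|=6
Step 7: on WHITE (2,2): turn R to E, flip to black, move to (2,3). |black|=7
Step 8: on WHITE (2,3): turn R to S, flip to black, move to (3,3). |black|=8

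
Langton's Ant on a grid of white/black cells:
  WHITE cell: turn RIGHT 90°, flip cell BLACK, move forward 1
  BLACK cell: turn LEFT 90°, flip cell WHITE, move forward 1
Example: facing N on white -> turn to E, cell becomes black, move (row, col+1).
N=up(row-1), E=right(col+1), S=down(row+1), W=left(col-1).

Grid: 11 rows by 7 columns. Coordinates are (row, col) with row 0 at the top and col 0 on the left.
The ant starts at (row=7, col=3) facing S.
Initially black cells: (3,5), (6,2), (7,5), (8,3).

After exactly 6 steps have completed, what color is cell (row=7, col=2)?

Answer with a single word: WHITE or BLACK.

Answer: BLACK

Derivation:
Step 1: on WHITE (7,3): turn R to W, flip to black, move to (7,2). |black|=5
Step 2: on WHITE (7,2): turn R to N, flip to black, move to (6,2). |black|=6
Step 3: on BLACK (6,2): turn L to W, flip to white, move to (6,1). |black|=5
Step 4: on WHITE (6,1): turn R to N, flip to black, move to (5,1). |black|=6
Step 5: on WHITE (5,1): turn R to E, flip to black, move to (5,2). |black|=7
Step 6: on WHITE (5,2): turn R to S, flip to black, move to (6,2). |black|=8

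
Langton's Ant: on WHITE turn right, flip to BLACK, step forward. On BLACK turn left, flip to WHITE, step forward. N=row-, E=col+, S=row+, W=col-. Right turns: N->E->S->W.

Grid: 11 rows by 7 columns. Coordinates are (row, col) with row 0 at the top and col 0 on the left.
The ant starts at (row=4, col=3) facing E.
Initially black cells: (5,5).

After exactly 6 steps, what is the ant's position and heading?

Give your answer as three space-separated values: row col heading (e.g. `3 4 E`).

Answer: 3 4 E

Derivation:
Step 1: on WHITE (4,3): turn R to S, flip to black, move to (5,3). |black|=2
Step 2: on WHITE (5,3): turn R to W, flip to black, move to (5,2). |black|=3
Step 3: on WHITE (5,2): turn R to N, flip to black, move to (4,2). |black|=4
Step 4: on WHITE (4,2): turn R to E, flip to black, move to (4,3). |black|=5
Step 5: on BLACK (4,3): turn L to N, flip to white, move to (3,3). |black|=4
Step 6: on WHITE (3,3): turn R to E, flip to black, move to (3,4). |black|=5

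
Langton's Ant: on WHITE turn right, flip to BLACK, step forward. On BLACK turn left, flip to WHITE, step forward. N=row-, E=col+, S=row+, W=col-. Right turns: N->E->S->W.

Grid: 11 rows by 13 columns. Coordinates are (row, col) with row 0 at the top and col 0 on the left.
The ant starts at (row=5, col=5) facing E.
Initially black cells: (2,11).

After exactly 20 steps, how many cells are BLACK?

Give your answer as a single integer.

Answer: 7

Derivation:
Step 1: on WHITE (5,5): turn R to S, flip to black, move to (6,5). |black|=2
Step 2: on WHITE (6,5): turn R to W, flip to black, move to (6,4). |black|=3
Step 3: on WHITE (6,4): turn R to N, flip to black, move to (5,4). |black|=4
Step 4: on WHITE (5,4): turn R to E, flip to black, move to (5,5). |black|=5
Step 5: on BLACK (5,5): turn L to N, flip to white, move to (4,5). |black|=4
Step 6: on WHITE (4,5): turn R to E, flip to black, move to (4,6). |black|=5
Step 7: on WHITE (4,6): turn R to S, flip to black, move to (5,6). |black|=6
Step 8: on WHITE (5,6): turn R to W, flip to black, move to (5,5). |black|=7
Step 9: on WHITE (5,5): turn R to N, flip to black, move to (4,5). |black|=8
Step 10: on BLACK (4,5): turn L to W, flip to white, move to (4,4). |black|=7
Step 11: on WHITE (4,4): turn R to N, flip to black, move to (3,4). |black|=8
Step 12: on WHITE (3,4): turn R to E, flip to black, move to (3,5). |black|=9
Step 13: on WHITE (3,5): turn R to S, flip to black, move to (4,5). |black|=10
Step 14: on WHITE (4,5): turn R to W, flip to black, move to (4,4). |black|=11
Step 15: on BLACK (4,4): turn L to S, flip to white, move to (5,4). |black|=10
Step 16: on BLACK (5,4): turn L to E, flip to white, move to (5,5). |black|=9
Step 17: on BLACK (5,5): turn L to N, flip to white, move to (4,5). |black|=8
Step 18: on BLACK (4,5): turn L to W, flip to white, move to (4,4). |black|=7
Step 19: on WHITE (4,4): turn R to N, flip to black, move to (3,4). |black|=8
Step 20: on BLACK (3,4): turn L to W, flip to white, move to (3,3). |black|=7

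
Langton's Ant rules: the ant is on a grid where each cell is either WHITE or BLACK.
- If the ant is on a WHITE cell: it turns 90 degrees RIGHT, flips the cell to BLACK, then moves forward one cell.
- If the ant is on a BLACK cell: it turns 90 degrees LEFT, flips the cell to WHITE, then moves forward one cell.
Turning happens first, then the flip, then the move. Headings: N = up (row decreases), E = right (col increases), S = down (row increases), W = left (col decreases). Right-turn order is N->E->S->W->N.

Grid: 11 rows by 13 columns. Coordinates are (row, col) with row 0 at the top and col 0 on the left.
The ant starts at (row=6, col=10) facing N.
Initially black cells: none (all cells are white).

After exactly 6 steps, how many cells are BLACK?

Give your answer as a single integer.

Step 1: on WHITE (6,10): turn R to E, flip to black, move to (6,11). |black|=1
Step 2: on WHITE (6,11): turn R to S, flip to black, move to (7,11). |black|=2
Step 3: on WHITE (7,11): turn R to W, flip to black, move to (7,10). |black|=3
Step 4: on WHITE (7,10): turn R to N, flip to black, move to (6,10). |black|=4
Step 5: on BLACK (6,10): turn L to W, flip to white, move to (6,9). |black|=3
Step 6: on WHITE (6,9): turn R to N, flip to black, move to (5,9). |black|=4

Answer: 4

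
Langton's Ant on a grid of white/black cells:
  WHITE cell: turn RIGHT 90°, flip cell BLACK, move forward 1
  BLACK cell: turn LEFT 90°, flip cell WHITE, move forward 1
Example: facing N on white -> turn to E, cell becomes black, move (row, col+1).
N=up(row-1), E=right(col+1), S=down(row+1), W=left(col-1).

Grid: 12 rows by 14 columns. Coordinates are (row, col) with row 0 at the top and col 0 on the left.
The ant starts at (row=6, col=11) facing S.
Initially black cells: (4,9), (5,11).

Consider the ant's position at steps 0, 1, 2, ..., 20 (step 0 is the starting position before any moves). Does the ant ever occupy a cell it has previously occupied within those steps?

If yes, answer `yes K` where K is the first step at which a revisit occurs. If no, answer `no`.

Answer: yes 7

Derivation:
Step 1: on WHITE (6,11): turn R to W, flip to black, move to (6,10). |black|=3 — new cell
Step 2: on WHITE (6,10): turn R to N, flip to black, move to (5,10). |black|=4 — new cell
Step 3: on WHITE (5,10): turn R to E, flip to black, move to (5,11). |black|=5 — new cell
Step 4: on BLACK (5,11): turn L to N, flip to white, move to (4,11). |black|=4 — new cell
Step 5: on WHITE (4,11): turn R to E, flip to black, move to (4,12). |black|=5 — new cell
Step 6: on WHITE (4,12): turn R to S, flip to black, move to (5,12). |black|=6 — new cell
Step 7: on WHITE (5,12): turn R to W, flip to black, move to (5,11). |black|=7 — REVISIT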